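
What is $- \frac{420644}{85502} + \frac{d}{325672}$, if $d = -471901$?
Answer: $- \frac{88670226035}{13922803672} \approx -6.3687$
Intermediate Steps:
$- \frac{420644}{85502} + \frac{d}{325672} = - \frac{420644}{85502} - \frac{471901}{325672} = \left(-420644\right) \frac{1}{85502} - \frac{471901}{325672} = - \frac{210322}{42751} - \frac{471901}{325672} = - \frac{88670226035}{13922803672}$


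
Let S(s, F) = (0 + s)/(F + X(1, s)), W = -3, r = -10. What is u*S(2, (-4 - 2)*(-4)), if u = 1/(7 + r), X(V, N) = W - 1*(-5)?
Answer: -1/39 ≈ -0.025641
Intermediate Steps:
X(V, N) = 2 (X(V, N) = -3 - 1*(-5) = -3 + 5 = 2)
u = -1/3 (u = 1/(7 - 10) = 1/(-3) = -1/3 ≈ -0.33333)
S(s, F) = s/(2 + F) (S(s, F) = (0 + s)/(F + 2) = s/(2 + F))
u*S(2, (-4 - 2)*(-4)) = -2/(3*(2 + (-4 - 2)*(-4))) = -2/(3*(2 - 6*(-4))) = -2/(3*(2 + 24)) = -2/(3*26) = -1/3*1/13 = -1/39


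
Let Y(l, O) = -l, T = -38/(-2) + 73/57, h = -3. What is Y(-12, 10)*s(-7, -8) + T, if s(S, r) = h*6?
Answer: -11156/57 ≈ -195.72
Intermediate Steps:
s(S, r) = -18 (s(S, r) = -3*6 = -18)
T = 1156/57 (T = -38*(-1/2) + 73*(1/57) = 19 + 73/57 = 1156/57 ≈ 20.281)
Y(-12, 10)*s(-7, -8) + T = -1*(-12)*(-18) + 1156/57 = 12*(-18) + 1156/57 = -216 + 1156/57 = -11156/57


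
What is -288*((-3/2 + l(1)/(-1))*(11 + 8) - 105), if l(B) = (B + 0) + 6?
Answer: 76752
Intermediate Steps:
l(B) = 6 + B (l(B) = B + 6 = 6 + B)
-288*((-3/2 + l(1)/(-1))*(11 + 8) - 105) = -288*((-3/2 + (6 + 1)/(-1))*(11 + 8) - 105) = -288*((-3*1/2 + 7*(-1))*19 - 105) = -288*((-3/2 - 7)*19 - 105) = -288*(-17/2*19 - 105) = -288*(-323/2 - 105) = -288*(-533/2) = 76752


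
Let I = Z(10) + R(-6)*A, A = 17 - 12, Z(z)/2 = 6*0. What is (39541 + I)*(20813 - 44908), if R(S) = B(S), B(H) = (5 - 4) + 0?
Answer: -952860870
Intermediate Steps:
B(H) = 1 (B(H) = 1 + 0 = 1)
Z(z) = 0 (Z(z) = 2*(6*0) = 2*0 = 0)
A = 5
R(S) = 1
I = 5 (I = 0 + 1*5 = 0 + 5 = 5)
(39541 + I)*(20813 - 44908) = (39541 + 5)*(20813 - 44908) = 39546*(-24095) = -952860870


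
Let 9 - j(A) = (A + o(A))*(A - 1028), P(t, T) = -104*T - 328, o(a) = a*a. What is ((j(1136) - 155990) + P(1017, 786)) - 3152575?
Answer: -142886884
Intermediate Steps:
o(a) = a²
P(t, T) = -328 - 104*T
j(A) = 9 - (-1028 + A)*(A + A²) (j(A) = 9 - (A + A²)*(A - 1028) = 9 - (A + A²)*(-1028 + A) = 9 - (-1028 + A)*(A + A²))
((j(1136) - 155990) + P(1017, 786)) - 3152575 = (((9 - 1*1136³ + 1027*1136² + 1028*1136) - 155990) + (-328 - 104*786)) - 3152575 = (((9 - 1*1466003456 + 1027*1290496 + 1167808) - 155990) + (-328 - 81744)) - 3152575 = (((9 - 1466003456 + 1325339392 + 1167808) - 155990) - 82072) - 3152575 = ((-139496247 - 155990) - 82072) - 3152575 = (-139652237 - 82072) - 3152575 = -139734309 - 3152575 = -142886884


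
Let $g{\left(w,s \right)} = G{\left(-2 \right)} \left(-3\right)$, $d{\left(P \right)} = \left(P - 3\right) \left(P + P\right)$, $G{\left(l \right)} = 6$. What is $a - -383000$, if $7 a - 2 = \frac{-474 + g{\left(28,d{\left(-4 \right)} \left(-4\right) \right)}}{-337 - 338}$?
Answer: $\frac{603225614}{1575} \approx 3.83 \cdot 10^{5}$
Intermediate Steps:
$d{\left(P \right)} = 2 P \left(-3 + P\right)$ ($d{\left(P \right)} = \left(-3 + P\right) 2 P = 2 P \left(-3 + P\right)$)
$g{\left(w,s \right)} = -18$ ($g{\left(w,s \right)} = 6 \left(-3\right) = -18$)
$a = \frac{614}{1575}$ ($a = \frac{2}{7} + \frac{\left(-474 - 18\right) \frac{1}{-337 - 338}}{7} = \frac{2}{7} + \frac{\left(-492\right) \frac{1}{-675}}{7} = \frac{2}{7} + \frac{\left(-492\right) \left(- \frac{1}{675}\right)}{7} = \frac{2}{7} + \frac{1}{7} \cdot \frac{164}{225} = \frac{2}{7} + \frac{164}{1575} = \frac{614}{1575} \approx 0.38984$)
$a - -383000 = \frac{614}{1575} - -383000 = \frac{614}{1575} + 383000 = \frac{603225614}{1575}$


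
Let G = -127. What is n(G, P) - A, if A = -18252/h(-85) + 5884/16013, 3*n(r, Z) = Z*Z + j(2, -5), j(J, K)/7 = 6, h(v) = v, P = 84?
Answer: 2927605014/1361105 ≈ 2150.9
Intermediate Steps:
j(J, K) = 42 (j(J, K) = 7*6 = 42)
n(r, Z) = 14 + Z²/3 (n(r, Z) = (Z*Z + 42)/3 = (Z² + 42)/3 = (42 + Z²)/3 = 14 + Z²/3)
A = 292769416/1361105 (A = -18252/(-85) + 5884/16013 = -18252*(-1/85) + 5884*(1/16013) = 18252/85 + 5884/16013 = 292769416/1361105 ≈ 215.10)
n(G, P) - A = (14 + (⅓)*84²) - 1*292769416/1361105 = (14 + (⅓)*7056) - 292769416/1361105 = (14 + 2352) - 292769416/1361105 = 2366 - 292769416/1361105 = 2927605014/1361105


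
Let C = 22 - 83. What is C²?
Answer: 3721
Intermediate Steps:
C = -61
C² = (-61)² = 3721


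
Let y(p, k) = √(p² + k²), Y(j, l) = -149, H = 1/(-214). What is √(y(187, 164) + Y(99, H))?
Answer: √(-149 + √61865) ≈ 9.9863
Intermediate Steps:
H = -1/214 ≈ -0.0046729
y(p, k) = √(k² + p²)
√(y(187, 164) + Y(99, H)) = √(√(164² + 187²) - 149) = √(√(26896 + 34969) - 149) = √(√61865 - 149) = √(-149 + √61865)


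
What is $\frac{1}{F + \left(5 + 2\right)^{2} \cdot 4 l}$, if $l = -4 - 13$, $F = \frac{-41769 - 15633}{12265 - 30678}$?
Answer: $- \frac{18413}{61294714} \approx -0.0003004$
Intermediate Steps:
$F = \frac{57402}{18413}$ ($F = - \frac{57402}{-18413} = \left(-57402\right) \left(- \frac{1}{18413}\right) = \frac{57402}{18413} \approx 3.1175$)
$l = -17$
$\frac{1}{F + \left(5 + 2\right)^{2} \cdot 4 l} = \frac{1}{\frac{57402}{18413} + \left(5 + 2\right)^{2} \cdot 4 \left(-17\right)} = \frac{1}{\frac{57402}{18413} + 7^{2} \cdot 4 \left(-17\right)} = \frac{1}{\frac{57402}{18413} + 49 \cdot 4 \left(-17\right)} = \frac{1}{\frac{57402}{18413} + 196 \left(-17\right)} = \frac{1}{\frac{57402}{18413} - 3332} = \frac{1}{- \frac{61294714}{18413}} = - \frac{18413}{61294714}$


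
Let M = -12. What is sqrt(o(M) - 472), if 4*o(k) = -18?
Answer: I*sqrt(1906)/2 ≈ 21.829*I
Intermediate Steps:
o(k) = -9/2 (o(k) = (1/4)*(-18) = -9/2)
sqrt(o(M) - 472) = sqrt(-9/2 - 472) = sqrt(-953/2) = I*sqrt(1906)/2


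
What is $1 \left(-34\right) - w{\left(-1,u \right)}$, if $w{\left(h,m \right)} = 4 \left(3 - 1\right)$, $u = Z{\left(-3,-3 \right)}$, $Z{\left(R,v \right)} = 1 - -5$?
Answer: $-42$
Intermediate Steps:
$Z{\left(R,v \right)} = 6$ ($Z{\left(R,v \right)} = 1 + 5 = 6$)
$u = 6$
$w{\left(h,m \right)} = 8$ ($w{\left(h,m \right)} = 4 \cdot 2 = 8$)
$1 \left(-34\right) - w{\left(-1,u \right)} = 1 \left(-34\right) - 8 = -34 - 8 = -42$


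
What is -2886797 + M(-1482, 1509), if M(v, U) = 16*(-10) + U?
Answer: -2885448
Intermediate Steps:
M(v, U) = -160 + U
-2886797 + M(-1482, 1509) = -2886797 + (-160 + 1509) = -2886797 + 1349 = -2885448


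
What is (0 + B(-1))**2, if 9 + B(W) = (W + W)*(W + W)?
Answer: 25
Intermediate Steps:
B(W) = -9 + 4*W**2 (B(W) = -9 + (W + W)*(W + W) = -9 + (2*W)*(2*W) = -9 + 4*W**2)
(0 + B(-1))**2 = (0 + (-9 + 4*(-1)**2))**2 = (0 + (-9 + 4*1))**2 = (0 + (-9 + 4))**2 = (0 - 5)**2 = (-5)**2 = 25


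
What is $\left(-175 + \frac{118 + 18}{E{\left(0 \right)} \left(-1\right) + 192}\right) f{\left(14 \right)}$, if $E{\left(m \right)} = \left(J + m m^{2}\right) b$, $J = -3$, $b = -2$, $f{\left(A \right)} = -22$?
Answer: $\frac{356554}{93} \approx 3833.9$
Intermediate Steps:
$E{\left(m \right)} = 6 - 2 m^{3}$ ($E{\left(m \right)} = \left(-3 + m m^{2}\right) \left(-2\right) = \left(-3 + m^{3}\right) \left(-2\right) = 6 - 2 m^{3}$)
$\left(-175 + \frac{118 + 18}{E{\left(0 \right)} \left(-1\right) + 192}\right) f{\left(14 \right)} = \left(-175 + \frac{118 + 18}{\left(6 - 2 \cdot 0^{3}\right) \left(-1\right) + 192}\right) \left(-22\right) = \left(-175 + \frac{136}{\left(6 - 0\right) \left(-1\right) + 192}\right) \left(-22\right) = \left(-175 + \frac{136}{\left(6 + 0\right) \left(-1\right) + 192}\right) \left(-22\right) = \left(-175 + \frac{136}{6 \left(-1\right) + 192}\right) \left(-22\right) = \left(-175 + \frac{136}{-6 + 192}\right) \left(-22\right) = \left(-175 + \frac{136}{186}\right) \left(-22\right) = \left(-175 + 136 \cdot \frac{1}{186}\right) \left(-22\right) = \left(-175 + \frac{68}{93}\right) \left(-22\right) = \left(- \frac{16207}{93}\right) \left(-22\right) = \frac{356554}{93}$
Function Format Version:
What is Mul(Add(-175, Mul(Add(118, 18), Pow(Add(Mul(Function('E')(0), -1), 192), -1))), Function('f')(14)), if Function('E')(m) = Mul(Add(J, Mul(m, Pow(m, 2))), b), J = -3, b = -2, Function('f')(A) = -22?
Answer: Rational(356554, 93) ≈ 3833.9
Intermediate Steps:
Function('E')(m) = Add(6, Mul(-2, Pow(m, 3))) (Function('E')(m) = Mul(Add(-3, Mul(m, Pow(m, 2))), -2) = Mul(Add(-3, Pow(m, 3)), -2) = Add(6, Mul(-2, Pow(m, 3))))
Mul(Add(-175, Mul(Add(118, 18), Pow(Add(Mul(Function('E')(0), -1), 192), -1))), Function('f')(14)) = Mul(Add(-175, Mul(Add(118, 18), Pow(Add(Mul(Add(6, Mul(-2, Pow(0, 3))), -1), 192), -1))), -22) = Mul(Add(-175, Mul(136, Pow(Add(Mul(Add(6, Mul(-2, 0)), -1), 192), -1))), -22) = Mul(Add(-175, Mul(136, Pow(Add(Mul(Add(6, 0), -1), 192), -1))), -22) = Mul(Add(-175, Mul(136, Pow(Add(Mul(6, -1), 192), -1))), -22) = Mul(Add(-175, Mul(136, Pow(Add(-6, 192), -1))), -22) = Mul(Add(-175, Mul(136, Pow(186, -1))), -22) = Mul(Add(-175, Mul(136, Rational(1, 186))), -22) = Mul(Add(-175, Rational(68, 93)), -22) = Mul(Rational(-16207, 93), -22) = Rational(356554, 93)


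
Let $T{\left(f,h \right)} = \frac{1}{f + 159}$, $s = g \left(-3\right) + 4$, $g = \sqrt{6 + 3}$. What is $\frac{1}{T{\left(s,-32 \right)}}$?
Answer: $154$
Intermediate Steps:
$g = 3$ ($g = \sqrt{9} = 3$)
$s = -5$ ($s = 3 \left(-3\right) + 4 = -9 + 4 = -5$)
$T{\left(f,h \right)} = \frac{1}{159 + f}$
$\frac{1}{T{\left(s,-32 \right)}} = \frac{1}{\frac{1}{159 - 5}} = \frac{1}{\frac{1}{154}} = 154$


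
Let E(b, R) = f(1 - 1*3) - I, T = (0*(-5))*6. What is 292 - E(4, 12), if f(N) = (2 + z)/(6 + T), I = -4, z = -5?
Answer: 577/2 ≈ 288.50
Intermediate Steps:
T = 0 (T = 0*6 = 0)
f(N) = -½ (f(N) = (2 - 5)/(6 + 0) = -3/6 = -3*⅙ = -½)
E(b, R) = 7/2 (E(b, R) = -½ - 1*(-4) = -½ + 4 = 7/2)
292 - E(4, 12) = 292 - 1*7/2 = 292 - 7/2 = 577/2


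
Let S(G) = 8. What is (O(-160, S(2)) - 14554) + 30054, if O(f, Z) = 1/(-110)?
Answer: 1704999/110 ≈ 15500.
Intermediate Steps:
O(f, Z) = -1/110
(O(-160, S(2)) - 14554) + 30054 = (-1/110 - 14554) + 30054 = -1600941/110 + 30054 = 1704999/110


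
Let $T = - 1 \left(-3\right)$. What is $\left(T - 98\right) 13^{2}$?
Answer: $-16055$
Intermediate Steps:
$T = 3$ ($T = \left(-1\right) \left(-3\right) = 3$)
$\left(T - 98\right) 13^{2} = \left(3 - 98\right) 13^{2} = \left(-95\right) 169 = -16055$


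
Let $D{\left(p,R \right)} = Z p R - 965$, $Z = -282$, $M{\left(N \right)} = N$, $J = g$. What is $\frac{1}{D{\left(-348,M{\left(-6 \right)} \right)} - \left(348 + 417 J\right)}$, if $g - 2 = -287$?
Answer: $- \frac{1}{471284} \approx -2.1219 \cdot 10^{-6}$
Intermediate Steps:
$g = -285$ ($g = 2 - 287 = -285$)
$J = -285$
$D{\left(p,R \right)} = -965 - 282 R p$ ($D{\left(p,R \right)} = - 282 p R - 965 = - 282 R p - 965 = -965 - 282 R p$)
$\frac{1}{D{\left(-348,M{\left(-6 \right)} \right)} - \left(348 + 417 J\right)} = \frac{1}{\left(-965 - \left(-1692\right) \left(-348\right)\right) - -118497} = \frac{1}{\left(-965 - 588816\right) + \left(-348 + 118845\right)} = \frac{1}{-589781 + 118497} = \frac{1}{-471284} = - \frac{1}{471284}$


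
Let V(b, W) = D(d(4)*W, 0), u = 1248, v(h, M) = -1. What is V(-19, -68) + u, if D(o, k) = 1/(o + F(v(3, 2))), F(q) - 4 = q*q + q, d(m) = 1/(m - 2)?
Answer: 37439/30 ≈ 1248.0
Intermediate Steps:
d(m) = 1/(-2 + m)
F(q) = 4 + q + q² (F(q) = 4 + (q*q + q) = 4 + (q² + q) = 4 + (q + q²) = 4 + q + q²)
D(o, k) = 1/(4 + o) (D(o, k) = 1/(o + (4 - 1 + (-1)²)) = 1/(o + (4 - 1 + 1)) = 1/(o + 4) = 1/(4 + o))
V(b, W) = 1/(4 + W/2) (V(b, W) = 1/(4 + W/(-2 + 4)) = 1/(4 + W/2))
V(-19, -68) + u = 2/(8 - 68) + 1248 = 2/(-60) + 1248 = 2*(-1/60) + 1248 = -1/30 + 1248 = 37439/30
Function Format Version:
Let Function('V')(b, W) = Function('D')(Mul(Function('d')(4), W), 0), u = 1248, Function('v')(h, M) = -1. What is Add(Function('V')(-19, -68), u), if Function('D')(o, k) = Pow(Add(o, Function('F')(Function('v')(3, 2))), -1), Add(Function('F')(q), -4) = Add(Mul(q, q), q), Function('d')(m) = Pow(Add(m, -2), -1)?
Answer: Rational(37439, 30) ≈ 1248.0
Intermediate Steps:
Function('d')(m) = Pow(Add(-2, m), -1)
Function('F')(q) = Add(4, q, Pow(q, 2)) (Function('F')(q) = Add(4, Add(Mul(q, q), q)) = Add(4, Add(Pow(q, 2), q)) = Add(4, Add(q, Pow(q, 2))) = Add(4, q, Pow(q, 2)))
Function('D')(o, k) = Pow(Add(4, o), -1) (Function('D')(o, k) = Pow(Add(o, Add(4, -1, Pow(-1, 2))), -1) = Pow(Add(o, Add(4, -1, 1)), -1) = Pow(Add(o, 4), -1) = Pow(Add(4, o), -1))
Function('V')(b, W) = Pow(Add(4, Mul(Rational(1, 2), W)), -1) (Function('V')(b, W) = Pow(Add(4, Mul(Pow(Add(-2, 4), -1), W)), -1) = Pow(Add(4, Mul(Pow(2, -1), W)), -1) = Pow(Add(4, Mul(Rational(1, 2), W)), -1))
Add(Function('V')(-19, -68), u) = Add(Mul(2, Pow(Add(8, -68), -1)), 1248) = Add(Mul(2, Pow(-60, -1)), 1248) = Add(Mul(2, Rational(-1, 60)), 1248) = Add(Rational(-1, 30), 1248) = Rational(37439, 30)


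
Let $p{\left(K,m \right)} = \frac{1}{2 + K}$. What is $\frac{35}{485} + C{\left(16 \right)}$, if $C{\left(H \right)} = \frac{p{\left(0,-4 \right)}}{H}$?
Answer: $\frac{321}{3104} \approx 0.10341$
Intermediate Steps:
$C{\left(H \right)} = \frac{1}{2 H}$ ($C{\left(H \right)} = \frac{1}{\left(2 + 0\right) H} = \frac{1}{2 H}$)
$\frac{35}{485} + C{\left(16 \right)} = \frac{35}{485} + \frac{1}{2 \cdot 16} = 35 \cdot \frac{1}{485} + \frac{1}{2} \cdot \frac{1}{16} = \frac{7}{97} + \frac{1}{32} = \frac{321}{3104}$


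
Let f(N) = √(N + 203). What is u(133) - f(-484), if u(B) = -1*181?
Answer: -181 - I*√281 ≈ -181.0 - 16.763*I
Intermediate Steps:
u(B) = -181
f(N) = √(203 + N)
u(133) - f(-484) = -181 - √(203 - 484) = -181 - √(-281) = -181 - I*√281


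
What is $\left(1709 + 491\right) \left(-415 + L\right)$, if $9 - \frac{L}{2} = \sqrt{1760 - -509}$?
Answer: $-873400 - 4400 \sqrt{2269} \approx -1.083 \cdot 10^{6}$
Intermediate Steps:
$L = 18 - 2 \sqrt{2269}$ ($L = 18 - 2 \sqrt{1760 - -509} = 18 - 2 \sqrt{1760 + \left(-520 + 1029\right)} = 18 - 2 \sqrt{1760 + 509} = 18 - 2 \sqrt{2269} \approx -77.268$)
$\left(1709 + 491\right) \left(-415 + L\right) = \left(1709 + 491\right) \left(-415 + \left(18 - 2 \sqrt{2269}\right)\right) = 2200 \left(-397 - 2 \sqrt{2269}\right) = -873400 - 4400 \sqrt{2269}$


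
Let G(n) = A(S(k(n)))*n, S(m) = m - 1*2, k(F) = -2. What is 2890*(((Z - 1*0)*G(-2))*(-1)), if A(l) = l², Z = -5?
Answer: -462400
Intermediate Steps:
S(m) = -2 + m (S(m) = m - 2 = -2 + m)
G(n) = 16*n (G(n) = (-2 - 2)²*n = (-4)²*n = 16*n)
2890*(((Z - 1*0)*G(-2))*(-1)) = 2890*(((-5 - 1*0)*(16*(-2)))*(-1)) = 2890*(((-5 + 0)*(-32))*(-1)) = 2890*(-5*(-32)*(-1)) = 2890*(160*(-1)) = 2890*(-160) = -462400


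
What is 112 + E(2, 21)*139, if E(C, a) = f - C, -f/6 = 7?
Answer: -6004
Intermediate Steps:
f = -42 (f = -6*7 = -42)
E(C, a) = -42 - C
112 + E(2, 21)*139 = 112 + (-42 - 1*2)*139 = 112 + (-42 - 2)*139 = 112 - 44*139 = 112 - 6116 = -6004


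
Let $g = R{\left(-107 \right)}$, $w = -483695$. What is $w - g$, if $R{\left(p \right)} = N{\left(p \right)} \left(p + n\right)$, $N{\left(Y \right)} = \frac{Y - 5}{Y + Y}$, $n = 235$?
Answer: $- \frac{51762533}{107} \approx -4.8376 \cdot 10^{5}$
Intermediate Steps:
$N{\left(Y \right)} = \frac{-5 + Y}{2 Y}$
$R{\left(p \right)} = \frac{\left(-5 + p\right) \left(235 + p\right)}{2 p}$ ($R{\left(p \right)} = \frac{-5 + p}{2 p} \left(p + 235\right) = \frac{-5 + p}{2 p} \left(235 + p\right) = \frac{\left(-5 + p\right) \left(235 + p\right)}{2 p}$)
$g = \frac{7168}{107}$ ($g = \frac{\left(-5 - 107\right) \left(235 - 107\right)}{2 \left(-107\right)} = \frac{1}{2} \left(- \frac{1}{107}\right) \left(-112\right) 128 = \frac{7168}{107} \approx 66.991$)
$w - g = -483695 - \frac{7168}{107} = - \frac{51762533}{107}$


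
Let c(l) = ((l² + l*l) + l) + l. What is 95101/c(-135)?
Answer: 95101/36180 ≈ 2.6286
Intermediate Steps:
c(l) = 2*l + 2*l² (c(l) = ((l² + l²) + l) + l = (2*l² + l) + l = (l + 2*l²) + l = 2*l + 2*l²)
95101/c(-135) = 95101/((2*(-135)*(1 - 135))) = 95101/((2*(-135)*(-134))) = 95101/36180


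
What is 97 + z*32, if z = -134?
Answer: -4191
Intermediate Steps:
97 + z*32 = 97 - 134*32 = 97 - 4288 = -4191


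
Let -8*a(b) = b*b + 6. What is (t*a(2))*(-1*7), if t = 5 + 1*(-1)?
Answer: 35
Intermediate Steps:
t = 4 (t = 5 - 1 = 4)
a(b) = -¾ - b²/8 (a(b) = -(b*b + 6)/8 = -(b² + 6)/8 = -(6 + b²)/8 = -¾ - b²/8)
(t*a(2))*(-1*7) = (4*(-¾ - ⅛*2²))*(-1*7) = (4*(-¾ - ⅛*4))*(-7) = (4*(-¾ - ½))*(-7) = (4*(-5/4))*(-7) = -5*(-7) = 35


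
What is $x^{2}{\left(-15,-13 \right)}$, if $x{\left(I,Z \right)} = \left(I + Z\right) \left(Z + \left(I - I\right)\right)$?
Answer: $132496$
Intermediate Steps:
$x{\left(I,Z \right)} = Z \left(I + Z\right)$ ($x{\left(I,Z \right)} = \left(I + Z\right) \left(Z + 0\right) = \left(I + Z\right) Z = Z \left(I + Z\right)$)
$x^{2}{\left(-15,-13 \right)} = \left(- 13 \left(-15 - 13\right)\right)^{2} = \left(\left(-13\right) \left(-28\right)\right)^{2} = 364^{2} = 132496$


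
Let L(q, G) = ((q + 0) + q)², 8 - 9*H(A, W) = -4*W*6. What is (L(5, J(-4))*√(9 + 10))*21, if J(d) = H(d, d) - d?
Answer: 2100*√19 ≈ 9153.7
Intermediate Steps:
H(A, W) = 8/9 + 8*W/3 (H(A, W) = 8/9 - (-4*W)*6/9 = 8/9 - (-8)*W/3 = 8/9 + 8*W/3)
J(d) = 8/9 + 5*d/3 (J(d) = (8/9 + 8*d/3) - d = 8/9 + 5*d/3)
L(q, G) = 4*q² (L(q, G) = (q + q)² = (2*q)² = 4*q²)
(L(5, J(-4))*√(9 + 10))*21 = ((4*5²)*√(9 + 10))*21 = ((4*25)*√19)*21 = (100*√19)*21 = 2100*√19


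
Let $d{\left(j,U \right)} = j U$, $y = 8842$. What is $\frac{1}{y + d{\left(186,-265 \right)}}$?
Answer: $- \frac{1}{40448} \approx -2.4723 \cdot 10^{-5}$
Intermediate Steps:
$d{\left(j,U \right)} = U j$
$\frac{1}{y + d{\left(186,-265 \right)}} = \frac{1}{8842 - 49290} = \frac{1}{-40448} = - \frac{1}{40448}$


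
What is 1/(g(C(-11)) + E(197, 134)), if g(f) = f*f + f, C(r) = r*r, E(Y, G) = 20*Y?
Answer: 1/18702 ≈ 5.3470e-5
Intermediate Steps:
C(r) = r²
g(f) = f + f² (g(f) = f² + f = f + f²)
1/(g(C(-11)) + E(197, 134)) = 1/((-11)²*(1 + (-11)²) + 20*197) = 1/(121*(1 + 121) + 3940) = 1/(121*122 + 3940) = 1/(14762 + 3940) = 1/18702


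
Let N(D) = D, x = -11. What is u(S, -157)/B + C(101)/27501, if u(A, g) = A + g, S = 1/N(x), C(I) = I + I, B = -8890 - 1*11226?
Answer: 23054870/1521327819 ≈ 0.015154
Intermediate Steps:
B = -20116 (B = -8890 - 11226 = -20116)
C(I) = 2*I
S = -1/11 (S = 1/(-11) = -1/11 ≈ -0.090909)
u(S, -157)/B + C(101)/27501 = (-1/11 - 157)/(-20116) + (2*101)/27501 = -1728/11*(-1/20116) + 202*(1/27501) = 432/55319 + 202/27501 = 23054870/1521327819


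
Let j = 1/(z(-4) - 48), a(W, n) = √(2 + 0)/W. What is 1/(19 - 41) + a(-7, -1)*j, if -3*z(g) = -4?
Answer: -1/22 + 3*√2/980 ≈ -0.041125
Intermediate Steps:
z(g) = 4/3 (z(g) = -⅓*(-4) = 4/3)
a(W, n) = √2/W
j = -3/140 (j = 1/(4/3 - 48) = 1/(-140/3) = -3/140 ≈ -0.021429)
1/(19 - 41) + a(-7, -1)*j = 1/(19 - 41) + (√2/(-7))*(-3/140) = 1/(-22) + (√2*(-⅐))*(-3/140) = -1/22 - √2/7*(-3/140) = -1/22 + 3*√2/980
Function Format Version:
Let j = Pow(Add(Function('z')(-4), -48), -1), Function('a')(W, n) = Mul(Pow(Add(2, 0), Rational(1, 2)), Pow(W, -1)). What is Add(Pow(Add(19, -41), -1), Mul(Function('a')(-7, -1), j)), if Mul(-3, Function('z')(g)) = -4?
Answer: Add(Rational(-1, 22), Mul(Rational(3, 980), Pow(2, Rational(1, 2)))) ≈ -0.041125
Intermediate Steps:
Function('z')(g) = Rational(4, 3) (Function('z')(g) = Mul(Rational(-1, 3), -4) = Rational(4, 3))
Function('a')(W, n) = Mul(Pow(2, Rational(1, 2)), Pow(W, -1))
j = Rational(-3, 140) (j = Pow(Add(Rational(4, 3), -48), -1) = Pow(Rational(-140, 3), -1) = Rational(-3, 140) ≈ -0.021429)
Add(Pow(Add(19, -41), -1), Mul(Function('a')(-7, -1), j)) = Add(Pow(Add(19, -41), -1), Mul(Mul(Pow(2, Rational(1, 2)), Pow(-7, -1)), Rational(-3, 140))) = Add(Pow(-22, -1), Mul(Mul(Pow(2, Rational(1, 2)), Rational(-1, 7)), Rational(-3, 140))) = Add(Rational(-1, 22), Mul(Mul(Rational(-1, 7), Pow(2, Rational(1, 2))), Rational(-3, 140))) = Add(Rational(-1, 22), Mul(Rational(3, 980), Pow(2, Rational(1, 2))))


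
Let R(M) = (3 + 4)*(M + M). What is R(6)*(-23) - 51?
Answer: -1983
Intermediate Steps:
R(M) = 14*M (R(M) = 7*(2*M) = 14*M)
R(6)*(-23) - 51 = (14*6)*(-23) - 51 = 84*(-23) - 51 = -1932 - 51 = -1983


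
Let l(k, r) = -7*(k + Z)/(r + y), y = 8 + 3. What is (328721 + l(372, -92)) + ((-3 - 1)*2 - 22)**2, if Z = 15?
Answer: 2966890/9 ≈ 3.2965e+5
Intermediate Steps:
y = 11
l(k, r) = -7*(15 + k)/(11 + r) (l(k, r) = -7*(k + 15)/(r + 11) = -7*(15 + k)/(11 + r))
(328721 + l(372, -92)) + ((-3 - 1)*2 - 22)**2 = (328721 + 7*(-15 - 1*372)/(11 - 92)) + ((-3 - 1)*2 - 22)**2 = (328721 + 7*(-15 - 372)/(-81)) + (-4*2 - 22)**2 = (328721 + 7*(-1/81)*(-387)) + (-8 - 22)**2 = (328721 + 301/9) + (-30)**2 = 2958790/9 + 900 = 2966890/9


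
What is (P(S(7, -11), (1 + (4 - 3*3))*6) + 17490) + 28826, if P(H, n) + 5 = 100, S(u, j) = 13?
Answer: 46411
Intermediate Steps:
P(H, n) = 95 (P(H, n) = -5 + 100 = 95)
(P(S(7, -11), (1 + (4 - 3*3))*6) + 17490) + 28826 = (95 + 17490) + 28826 = 17585 + 28826 = 46411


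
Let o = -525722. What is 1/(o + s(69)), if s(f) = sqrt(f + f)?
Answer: -262861/138191810573 - sqrt(138)/276383621146 ≈ -1.9022e-6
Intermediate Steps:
s(f) = sqrt(2)*sqrt(f) (s(f) = sqrt(2*f) = sqrt(2)*sqrt(f))
1/(o + s(69)) = 1/(-525722 + sqrt(2)*sqrt(69)) = 1/(-525722 + sqrt(138))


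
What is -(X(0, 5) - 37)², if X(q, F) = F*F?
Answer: -144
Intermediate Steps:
X(q, F) = F²
-(X(0, 5) - 37)² = -(5² - 37)² = -(25 - 37)² = -1*(-12)² = -1*144 = -144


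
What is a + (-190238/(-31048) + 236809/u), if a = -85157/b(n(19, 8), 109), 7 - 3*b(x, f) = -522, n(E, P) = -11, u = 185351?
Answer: -723818221344839/1522138740796 ≈ -475.53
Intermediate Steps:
b(x, f) = 529/3 (b(x, f) = 7/3 - ⅓*(-522) = 7/3 + 174 = 529/3)
a = -255471/529 (a = -85157/529/3 = -85157*3/529 = -255471/529 ≈ -482.93)
a + (-190238/(-31048) + 236809/u) = -255471/529 + (-190238/(-31048) + 236809/185351) = -255471/529 + (-190238*(-1/31048) + 236809*(1/185351)) = -255471/529 + (95119/15524 + 236809/185351) = -255471/529 + 21306624685/2877388924 = -723818221344839/1522138740796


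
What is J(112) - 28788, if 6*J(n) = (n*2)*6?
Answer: -28564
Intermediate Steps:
J(n) = 2*n (J(n) = ((n*2)*6)/6 = ((2*n)*6)/6 = (12*n)/6 = 2*n)
J(112) - 28788 = 2*112 - 28788 = 224 - 28788 = -28564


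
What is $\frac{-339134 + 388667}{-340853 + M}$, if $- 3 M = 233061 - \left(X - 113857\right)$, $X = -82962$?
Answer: $- \frac{148599}{1452439} \approx -0.10231$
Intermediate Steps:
$M = - \frac{429880}{3}$ ($M = - \frac{233061 - \left(-82962 - 113857\right)}{3} = - \frac{233061 - -196819}{3} = - \frac{233061 + 196819}{3} = \left(- \frac{1}{3}\right) 429880 = - \frac{429880}{3} \approx -1.4329 \cdot 10^{5}$)
$\frac{-339134 + 388667}{-340853 + M} = \frac{-339134 + 388667}{-340853 - \frac{429880}{3}} = \frac{49533}{- \frac{1452439}{3}} = 49533 \left(- \frac{3}{1452439}\right) = - \frac{148599}{1452439}$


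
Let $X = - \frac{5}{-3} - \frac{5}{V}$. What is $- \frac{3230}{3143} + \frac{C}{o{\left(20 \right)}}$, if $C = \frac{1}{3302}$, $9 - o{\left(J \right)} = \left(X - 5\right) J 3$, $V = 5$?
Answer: $- \frac{2869005597}{2791732034} \approx -1.0277$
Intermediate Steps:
$X = \frac{2}{3}$ ($X = - \frac{5}{-3} - \frac{5}{5} = \left(-5\right) \left(- \frac{1}{3}\right) - 1 = \frac{5}{3} - 1 = \frac{2}{3} \approx 0.66667$)
$o{\left(J \right)} = 9 + 13 J$ ($o{\left(J \right)} = 9 - \left(\frac{2}{3} - 5\right) J 3 = 9 - - \frac{13 \cdot 3 J}{3} = 9 - - 13 J = 9 + 13 J$)
$C = \frac{1}{3302} \approx 0.00030285$
$- \frac{3230}{3143} + \frac{C}{o{\left(20 \right)}} = - \frac{3230}{3143} + \frac{1}{3302 \left(9 + 13 \cdot 20\right)} = \left(-3230\right) \frac{1}{3143} + \frac{1}{3302 \left(9 + 260\right)} = - \frac{3230}{3143} + \frac{1}{3302 \cdot 269} = - \frac{3230}{3143} + \frac{1}{3302} \cdot \frac{1}{269} = - \frac{3230}{3143} + \frac{1}{888238} = - \frac{2869005597}{2791732034}$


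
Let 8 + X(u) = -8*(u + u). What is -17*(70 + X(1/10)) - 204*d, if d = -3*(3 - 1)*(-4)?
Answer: -29614/5 ≈ -5922.8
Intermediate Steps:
d = 24 (d = -3*2*(-4) = -6*(-4) = 24)
X(u) = -8 - 16*u (X(u) = -8 - 8*(u + u) = -8 - 16*u)
-17*(70 + X(1/10)) - 204*d = -17*(70 + (-8 - 16/10)) - 204*24 = -17*(70 + (-8 - 16*⅒)) - 1*4896 = -17*(70 + (-8 - 8/5)) - 4896 = -17*(70 - 48/5) - 4896 = -17*302/5 - 4896 = -5134/5 - 4896 = -29614/5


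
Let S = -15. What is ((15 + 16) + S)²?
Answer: 256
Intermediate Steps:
((15 + 16) + S)² = ((15 + 16) - 15)² = (31 - 15)² = 16² = 256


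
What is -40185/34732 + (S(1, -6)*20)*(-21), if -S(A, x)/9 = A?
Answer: 6907725/1828 ≈ 3778.8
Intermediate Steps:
S(A, x) = -9*A
-40185/34732 + (S(1, -6)*20)*(-21) = -40185/34732 + (-9*1*20)*(-21) = -40185*1/34732 - 9*20*(-21) = -2115/1828 - 180*(-21) = -2115/1828 + 3780 = 6907725/1828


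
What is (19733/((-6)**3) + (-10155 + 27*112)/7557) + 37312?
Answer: 20251387589/544104 ≈ 37220.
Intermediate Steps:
(19733/((-6)**3) + (-10155 + 27*112)/7557) + 37312 = (19733/(-216) + (-10155 + 3024)*(1/7557)) + 37312 = (19733*(-1/216) - 7131*1/7557) + 37312 = (-19733/216 - 2377/2519) + 37312 = -50220859/544104 + 37312 = 20251387589/544104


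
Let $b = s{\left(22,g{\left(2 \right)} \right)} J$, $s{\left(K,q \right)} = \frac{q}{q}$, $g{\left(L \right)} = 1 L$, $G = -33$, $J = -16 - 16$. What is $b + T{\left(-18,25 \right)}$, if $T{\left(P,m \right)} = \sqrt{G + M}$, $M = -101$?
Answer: $-32 + i \sqrt{134} \approx -32.0 + 11.576 i$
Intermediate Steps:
$J = -32$
$g{\left(L \right)} = L$
$s{\left(K,q \right)} = 1$
$T{\left(P,m \right)} = i \sqrt{134}$ ($T{\left(P,m \right)} = \sqrt{-33 - 101} = \sqrt{-134} = i \sqrt{134}$)
$b = -32$ ($b = 1 \left(-32\right) = -32$)
$b + T{\left(-18,25 \right)} = -32 + i \sqrt{134}$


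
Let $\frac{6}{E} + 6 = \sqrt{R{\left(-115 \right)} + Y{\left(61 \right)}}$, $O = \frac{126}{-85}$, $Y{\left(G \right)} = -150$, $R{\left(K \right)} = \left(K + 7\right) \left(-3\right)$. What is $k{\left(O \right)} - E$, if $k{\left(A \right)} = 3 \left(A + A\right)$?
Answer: $- \frac{17898}{1955} - \frac{\sqrt{174}}{23} \approx -9.7285$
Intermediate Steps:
$R{\left(K \right)} = -21 - 3 K$ ($R{\left(K \right)} = \left(7 + K\right) \left(-3\right) = -21 - 3 K$)
$O = - \frac{126}{85}$ ($O = 126 \left(- \frac{1}{85}\right) = - \frac{126}{85} \approx -1.4824$)
$k{\left(A \right)} = 6 A$ ($k{\left(A \right)} = 3 \cdot 2 A = 6 A$)
$E = \frac{6}{-6 + \sqrt{174}}$ ($E = \frac{6}{-6 + \sqrt{\left(-21 - -345\right) - 150}} = \frac{6}{-6 + \sqrt{\left(-21 + 345\right) - 150}} = \frac{6}{-6 + \sqrt{324 - 150}} = \frac{6}{-6 + \sqrt{174}} \approx 0.83439$)
$k{\left(O \right)} - E = 6 \left(- \frac{126}{85}\right) - \left(\frac{6}{23} + \frac{\sqrt{174}}{23}\right) = - \frac{756}{85} - \left(\frac{6}{23} + \frac{\sqrt{174}}{23}\right) = - \frac{17898}{1955} - \frac{\sqrt{174}}{23}$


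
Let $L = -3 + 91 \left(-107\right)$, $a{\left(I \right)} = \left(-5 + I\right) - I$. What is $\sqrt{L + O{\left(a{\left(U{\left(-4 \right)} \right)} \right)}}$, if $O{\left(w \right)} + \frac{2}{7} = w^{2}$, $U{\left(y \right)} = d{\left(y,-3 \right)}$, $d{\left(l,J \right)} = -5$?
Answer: $\frac{i \sqrt{476049}}{7} \approx 98.566 i$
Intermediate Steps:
$U{\left(y \right)} = -5$
$a{\left(I \right)} = -5$
$O{\left(w \right)} = - \frac{2}{7} + w^{2}$
$L = -9740$ ($L = -3 - 9737 = -9740$)
$\sqrt{L + O{\left(a{\left(U{\left(-4 \right)} \right)} \right)}} = \sqrt{-9740 - \left(\frac{2}{7} - \left(-5\right)^{2}\right)} = \sqrt{-9740 + \left(- \frac{2}{7} + 25\right)} = \sqrt{-9740 + \frac{173}{7}} = \sqrt{- \frac{68007}{7}} = \frac{i \sqrt{476049}}{7}$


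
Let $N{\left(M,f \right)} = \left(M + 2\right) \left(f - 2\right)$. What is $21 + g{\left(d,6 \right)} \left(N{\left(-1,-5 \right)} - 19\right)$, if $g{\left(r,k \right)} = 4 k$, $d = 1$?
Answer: $-603$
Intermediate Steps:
$N{\left(M,f \right)} = \left(-2 + f\right) \left(2 + M\right)$ ($N{\left(M,f \right)} = \left(2 + M\right) \left(-2 + f\right) = \left(-2 + f\right) \left(2 + M\right)$)
$21 + g{\left(d,6 \right)} \left(N{\left(-1,-5 \right)} - 19\right) = 21 + 4 \cdot 6 \left(\left(-4 - -2 + 2 \left(-5\right) - -5\right) - 19\right) = 21 + 24 \left(\left(-4 + 2 - 10 + 5\right) - 19\right) = 21 + 24 \left(-7 - 19\right) = 21 + 24 \left(-26\right) = 21 - 624 = -603$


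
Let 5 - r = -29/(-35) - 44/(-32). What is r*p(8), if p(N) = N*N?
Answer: 6264/35 ≈ 178.97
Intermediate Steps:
r = 783/280 (r = 5 - (-29/(-35) - 44/(-32)) = 5 - (-29*(-1/35) - 44*(-1/32)) = 5 - (29/35 + 11/8) = 5 - 1*617/280 = 5 - 617/280 = 783/280 ≈ 2.7964)
p(N) = N**2
r*p(8) = (783/280)*8**2 = (783/280)*64 = 6264/35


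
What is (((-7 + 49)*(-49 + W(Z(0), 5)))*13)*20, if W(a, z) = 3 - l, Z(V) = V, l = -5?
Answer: -447720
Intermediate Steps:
W(a, z) = 8 (W(a, z) = 3 - 1*(-5) = 3 + 5 = 8)
(((-7 + 49)*(-49 + W(Z(0), 5)))*13)*20 = (((-7 + 49)*(-49 + 8))*13)*20 = ((42*(-41))*13)*20 = -1722*13*20 = -22386*20 = -447720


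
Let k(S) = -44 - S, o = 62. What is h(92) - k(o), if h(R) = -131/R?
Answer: 9621/92 ≈ 104.58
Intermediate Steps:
h(92) - k(o) = -131/92 - (-44 - 1*62) = -131*1/92 - (-44 - 62) = -131/92 - 1*(-106) = -131/92 + 106 = 9621/92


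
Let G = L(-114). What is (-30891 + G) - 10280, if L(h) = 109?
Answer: -41062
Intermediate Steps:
G = 109
(-30891 + G) - 10280 = (-30891 + 109) - 10280 = -30782 - 10280 = -41062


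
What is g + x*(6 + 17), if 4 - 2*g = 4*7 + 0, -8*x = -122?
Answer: 1355/4 ≈ 338.75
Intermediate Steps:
x = 61/4 (x = -⅛*(-122) = 61/4 ≈ 15.250)
g = -12 (g = 2 - (4*7 + 0)/2 = 2 - (28 + 0)/2 = 2 - ½*28 = 2 - 14 = -12)
g + x*(6 + 17) = -12 + 61*(6 + 17)/4 = -12 + (61/4)*23 = -12 + 1403/4 = 1355/4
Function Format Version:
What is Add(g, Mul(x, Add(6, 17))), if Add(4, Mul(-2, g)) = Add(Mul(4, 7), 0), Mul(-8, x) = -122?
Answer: Rational(1355, 4) ≈ 338.75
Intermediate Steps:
x = Rational(61, 4) (x = Mul(Rational(-1, 8), -122) = Rational(61, 4) ≈ 15.250)
g = -12 (g = Add(2, Mul(Rational(-1, 2), Add(Mul(4, 7), 0))) = Add(2, Mul(Rational(-1, 2), Add(28, 0))) = Add(2, Mul(Rational(-1, 2), 28)) = Add(2, -14) = -12)
Add(g, Mul(x, Add(6, 17))) = Add(-12, Mul(Rational(61, 4), Add(6, 17))) = Add(-12, Mul(Rational(61, 4), 23)) = Add(-12, Rational(1403, 4)) = Rational(1355, 4)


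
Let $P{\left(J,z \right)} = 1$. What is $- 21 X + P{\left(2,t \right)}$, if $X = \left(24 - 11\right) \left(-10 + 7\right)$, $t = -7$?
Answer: $820$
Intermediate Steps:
$X = -39$ ($X = 13 \left(-3\right) = -39$)
$- 21 X + P{\left(2,t \right)} = \left(-21\right) \left(-39\right) + 1 = 819 + 1 = 820$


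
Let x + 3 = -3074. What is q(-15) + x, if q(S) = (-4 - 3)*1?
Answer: -3084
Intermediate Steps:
x = -3077 (x = -3 - 3074 = -3077)
q(S) = -7 (q(S) = -7*1 = -7)
q(-15) + x = -7 - 3077 = -3084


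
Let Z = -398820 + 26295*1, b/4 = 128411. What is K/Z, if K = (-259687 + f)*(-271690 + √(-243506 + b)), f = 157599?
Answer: -5547257744/74505 + 102088*√270138/372525 ≈ -74312.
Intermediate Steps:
b = 513644 (b = 4*128411 = 513644)
K = 27736288720 - 102088*√270138 (K = (-259687 + 157599)*(-271690 + √(-243506 + 513644)) = -102088*(-271690 + √270138) = 27736288720 - 102088*√270138 ≈ 2.7683e+10)
Z = -372525 (Z = -398820 + 26295 = -372525)
K/Z = (27736288720 - 102088*√270138)/(-372525) = (27736288720 - 102088*√270138)*(-1/372525) = -5547257744/74505 + 102088*√270138/372525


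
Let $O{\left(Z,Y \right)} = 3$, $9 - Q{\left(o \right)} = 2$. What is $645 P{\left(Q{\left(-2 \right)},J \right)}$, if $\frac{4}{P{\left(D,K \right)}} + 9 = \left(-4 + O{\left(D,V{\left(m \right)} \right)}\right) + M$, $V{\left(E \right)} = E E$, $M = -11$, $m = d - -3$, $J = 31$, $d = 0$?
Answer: $- \frac{860}{7} \approx -122.86$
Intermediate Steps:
$Q{\left(o \right)} = 7$ ($Q{\left(o \right)} = 9 - 2 = 7$)
$m = 3$ ($m = 0 - -3 = 0 + 3 = 3$)
$V{\left(E \right)} = E^{2}$
$P{\left(D,K \right)} = - \frac{4}{21}$ ($P{\left(D,K \right)} = \frac{4}{-9 + \left(\left(-4 + 3\right) - 11\right)} = \frac{4}{-9 - 12} = \frac{4}{-21} = 4 \left(- \frac{1}{21}\right) = - \frac{4}{21}$)
$645 P{\left(Q{\left(-2 \right)},J \right)} = 645 \left(- \frac{4}{21}\right) = - \frac{860}{7}$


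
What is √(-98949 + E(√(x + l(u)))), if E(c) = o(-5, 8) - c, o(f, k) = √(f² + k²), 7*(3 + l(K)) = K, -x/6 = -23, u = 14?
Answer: √(-98949 + √89 - √137) ≈ 314.57*I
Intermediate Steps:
x = 138 (x = -6*(-23) = 138)
l(K) = -3 + K/7
E(c) = √89 - c (E(c) = √((-5)² + 8²) - c = √(25 + 64) - c = √89 - c)
√(-98949 + E(√(x + l(u)))) = √(-98949 + (√89 - √(138 + (-3 + (⅐)*14)))) = √(-98949 + (√89 - √(138 + (-3 + 2)))) = √(-98949 + (√89 - √(138 - 1))) = √(-98949 + (√89 - √137)) = √(-98949 + √89 - √137)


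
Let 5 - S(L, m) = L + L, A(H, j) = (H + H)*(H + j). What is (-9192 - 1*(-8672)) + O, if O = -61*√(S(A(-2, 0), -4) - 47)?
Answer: -520 - 61*I*√58 ≈ -520.0 - 464.56*I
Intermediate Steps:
A(H, j) = 2*H*(H + j) (A(H, j) = (2*H)*(H + j) = 2*H*(H + j))
S(L, m) = 5 - 2*L (S(L, m) = 5 - (L + L) = 5 - 2*L)
O = -61*I*√58 (O = -61*√((5 - 4*(-2)*(-2 + 0)) - 47) = -61*√((5 - 4*(-2)*(-2)) - 47) = -61*√((5 - 2*8) - 47) = -61*√((5 - 16) - 47) = -61*√(-11 - 47) = -61*I*√58 ≈ -464.56*I)
(-9192 - 1*(-8672)) + O = (-9192 - 1*(-8672)) - 61*I*√58 = (-9192 + 8672) - 61*I*√58 = -520 - 61*I*√58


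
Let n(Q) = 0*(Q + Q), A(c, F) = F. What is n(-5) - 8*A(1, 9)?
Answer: -72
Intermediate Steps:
n(Q) = 0 (n(Q) = 0*(2*Q) = 0)
n(-5) - 8*A(1, 9) = 0 - 8*9 = 0 - 72 = -72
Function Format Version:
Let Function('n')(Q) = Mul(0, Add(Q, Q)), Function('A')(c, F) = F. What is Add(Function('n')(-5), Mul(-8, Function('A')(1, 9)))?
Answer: -72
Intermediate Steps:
Function('n')(Q) = 0 (Function('n')(Q) = Mul(0, Mul(2, Q)) = 0)
Add(Function('n')(-5), Mul(-8, Function('A')(1, 9))) = Add(0, Mul(-8, 9)) = Add(0, -72) = -72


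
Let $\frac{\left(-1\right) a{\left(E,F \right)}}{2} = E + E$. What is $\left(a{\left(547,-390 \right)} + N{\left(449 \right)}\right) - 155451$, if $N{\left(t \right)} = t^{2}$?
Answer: $43962$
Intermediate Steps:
$a{\left(E,F \right)} = - 4 E$ ($a{\left(E,F \right)} = - 2 \left(E + E\right) = - 2 \cdot 2 E = - 4 E$)
$\left(a{\left(547,-390 \right)} + N{\left(449 \right)}\right) - 155451 = \left(\left(-4\right) 547 + 449^{2}\right) - 155451 = \left(-2188 + 201601\right) - 155451 = 199413 - 155451 = 43962$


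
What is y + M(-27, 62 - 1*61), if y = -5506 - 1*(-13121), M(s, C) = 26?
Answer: 7641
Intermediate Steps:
y = 7615 (y = -5506 + 13121 = 7615)
y + M(-27, 62 - 1*61) = 7615 + 26 = 7641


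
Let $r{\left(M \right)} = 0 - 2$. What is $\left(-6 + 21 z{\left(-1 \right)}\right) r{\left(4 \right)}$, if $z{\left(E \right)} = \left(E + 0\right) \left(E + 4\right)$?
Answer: $138$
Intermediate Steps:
$z{\left(E \right)} = E \left(4 + E\right)$
$r{\left(M \right)} = -2$
$\left(-6 + 21 z{\left(-1 \right)}\right) r{\left(4 \right)} = \left(-6 + 21 \left(- (4 - 1)\right)\right) \left(-2\right) = \left(-6 + 21 \left(\left(-1\right) 3\right)\right) \left(-2\right) = \left(-6 + 21 \left(-3\right)\right) \left(-2\right) = \left(-6 - 63\right) \left(-2\right) = \left(-69\right) \left(-2\right) = 138$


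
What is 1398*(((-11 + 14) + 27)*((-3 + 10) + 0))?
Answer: 293580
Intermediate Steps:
1398*(((-11 + 14) + 27)*((-3 + 10) + 0)) = 1398*((3 + 27)*(7 + 0)) = 1398*(30*7) = 1398*210 = 293580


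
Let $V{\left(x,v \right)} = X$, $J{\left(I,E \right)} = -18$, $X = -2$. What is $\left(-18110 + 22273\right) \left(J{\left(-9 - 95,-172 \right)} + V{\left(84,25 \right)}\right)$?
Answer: $-83260$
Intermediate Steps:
$V{\left(x,v \right)} = -2$
$\left(-18110 + 22273\right) \left(J{\left(-9 - 95,-172 \right)} + V{\left(84,25 \right)}\right) = \left(-18110 + 22273\right) \left(-18 - 2\right) = 4163 \left(-20\right) = -83260$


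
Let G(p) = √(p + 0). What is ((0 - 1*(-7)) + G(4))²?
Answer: 81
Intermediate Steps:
G(p) = √p
((0 - 1*(-7)) + G(4))² = ((0 - 1*(-7)) + √4)² = ((0 + 7) + 2)² = (7 + 2)² = 9² = 81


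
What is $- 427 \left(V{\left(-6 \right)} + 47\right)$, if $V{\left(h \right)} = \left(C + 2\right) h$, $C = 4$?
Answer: $-4697$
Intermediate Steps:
$V{\left(h \right)} = 6 h$ ($V{\left(h \right)} = \left(4 + 2\right) h = 6 h$)
$- 427 \left(V{\left(-6 \right)} + 47\right) = - 427 \left(6 \left(-6\right) + 47\right) = - 427 \left(-36 + 47\right) = \left(-427\right) 11 = -4697$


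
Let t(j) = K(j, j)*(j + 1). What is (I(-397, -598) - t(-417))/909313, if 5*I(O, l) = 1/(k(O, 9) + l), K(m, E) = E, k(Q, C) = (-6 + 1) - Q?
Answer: -178676161/936592390 ≈ -0.19077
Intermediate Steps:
k(Q, C) = -5 - Q
I(O, l) = 1/(5*(-5 + l - O)) (I(O, l) = 1/(5*((-5 - O) + l)) = 1/(5*(-5 + l - O)))
t(j) = j*(1 + j) (t(j) = j*(j + 1) = j*(1 + j))
(I(-397, -598) - t(-417))/909313 = (1/(5*(-5 - 598 - 1*(-397))) - (-417)*(1 - 417))/909313 = (1/(5*(-5 - 598 + 397)) - (-417)*(-416))*(1/909313) = ((⅕)/(-206) - 1*173472)*(1/909313) = ((⅕)*(-1/206) - 173472)*(1/909313) = (-1/1030 - 173472)*(1/909313) = -178676161/1030*1/909313 = -178676161/936592390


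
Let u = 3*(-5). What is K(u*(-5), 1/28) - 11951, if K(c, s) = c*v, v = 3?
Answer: -11726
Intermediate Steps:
u = -15
K(c, s) = 3*c (K(c, s) = c*3 = 3*c)
K(u*(-5), 1/28) - 11951 = 3*(-15*(-5)) - 11951 = 3*75 - 11951 = 225 - 11951 = -11726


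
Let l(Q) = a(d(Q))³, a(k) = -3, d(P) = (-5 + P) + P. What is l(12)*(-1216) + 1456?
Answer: 34288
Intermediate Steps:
d(P) = -5 + 2*P
l(Q) = -27 (l(Q) = (-3)³ = -27)
l(12)*(-1216) + 1456 = -27*(-1216) + 1456 = 32832 + 1456 = 34288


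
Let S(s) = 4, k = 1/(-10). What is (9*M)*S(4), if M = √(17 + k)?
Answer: 234*√10/5 ≈ 147.99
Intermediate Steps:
k = -⅒ ≈ -0.10000
M = 13*√10/10 (M = √(17 - ⅒) = √(169/10) = 13*√10/10 ≈ 4.1110)
(9*M)*S(4) = (9*(13*√10/10))*4 = (117*√10/10)*4 = 234*√10/5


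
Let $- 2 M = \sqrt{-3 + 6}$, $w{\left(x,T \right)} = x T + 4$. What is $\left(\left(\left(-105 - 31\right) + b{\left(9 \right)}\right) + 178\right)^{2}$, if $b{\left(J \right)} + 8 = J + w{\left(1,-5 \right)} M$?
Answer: $\frac{\left(86 + \sqrt{3}\right)^{2}}{4} \approx 1924.2$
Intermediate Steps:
$w{\left(x,T \right)} = 4 + T x$ ($w{\left(x,T \right)} = T x + 4 = 4 + T x$)
$M = - \frac{\sqrt{3}}{2}$ ($M = - \frac{\sqrt{-3 + 6}}{2} = - \frac{\sqrt{3}}{2} \approx -0.86602$)
$b{\left(J \right)} = -8 + J + \frac{\sqrt{3}}{2}$ ($b{\left(J \right)} = -8 + \left(J + \left(4 - 5\right) \left(- \frac{\sqrt{3}}{2}\right)\right) = -8 + \left(J - - \frac{\sqrt{3}}{2}\right) = -8 + \left(J + \frac{\sqrt{3}}{2}\right) = -8 + J + \frac{\sqrt{3}}{2}$)
$\left(\left(\left(-105 - 31\right) + b{\left(9 \right)}\right) + 178\right)^{2} = \left(\left(\left(-105 - 31\right) + \left(-8 + 9 + \frac{\sqrt{3}}{2}\right)\right) + 178\right)^{2} = \left(\left(-136 + \left(1 + \frac{\sqrt{3}}{2}\right)\right) + 178\right)^{2} = \left(\left(-135 + \frac{\sqrt{3}}{2}\right) + 178\right)^{2} = \left(43 + \frac{\sqrt{3}}{2}\right)^{2}$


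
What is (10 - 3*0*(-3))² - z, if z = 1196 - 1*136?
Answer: -960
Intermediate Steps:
z = 1060 (z = 1196 - 136 = 1060)
(10 - 3*0*(-3))² - z = (10 - 3*0*(-3))² - 1*1060 = (10 + 0*(-3))² - 1060 = (10 + 0)² - 1060 = 10² - 1060 = 100 - 1060 = -960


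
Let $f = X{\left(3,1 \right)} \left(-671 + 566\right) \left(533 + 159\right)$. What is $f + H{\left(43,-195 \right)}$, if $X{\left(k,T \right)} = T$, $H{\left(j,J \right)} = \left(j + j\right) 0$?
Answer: $-72660$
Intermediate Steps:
$H{\left(j,J \right)} = 0$ ($H{\left(j,J \right)} = 2 j 0 = 0$)
$f = -72660$ ($f = 1 \left(-671 + 566\right) \left(533 + 159\right) = 1 \left(\left(-105\right) 692\right) = 1 \left(-72660\right) = -72660$)
$f + H{\left(43,-195 \right)} = -72660 + 0 = -72660$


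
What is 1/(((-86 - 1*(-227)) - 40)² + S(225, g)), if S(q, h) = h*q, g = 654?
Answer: 1/157351 ≈ 6.3552e-6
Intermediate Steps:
1/(((-86 - 1*(-227)) - 40)² + S(225, g)) = 1/(((-86 - 1*(-227)) - 40)² + 654*225) = 1/(((-86 + 227) - 40)² + 147150) = 1/((141 - 40)² + 147150) = 1/(101² + 147150) = 1/(10201 + 147150) = 1/157351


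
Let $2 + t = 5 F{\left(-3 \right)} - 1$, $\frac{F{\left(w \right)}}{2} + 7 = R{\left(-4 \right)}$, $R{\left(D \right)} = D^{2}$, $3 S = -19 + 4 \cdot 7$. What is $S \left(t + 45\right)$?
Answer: $396$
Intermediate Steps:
$S = 3$ ($S = \frac{-19 + 4 \cdot 7}{3} = \frac{-19 + 28}{3} = \frac{1}{3} \cdot 9 = 3$)
$F{\left(w \right)} = 18$ ($F{\left(w \right)} = -14 + 2 \left(-4\right)^{2} = -14 + 2 \cdot 16 = -14 + 32 = 18$)
$t = 87$ ($t = -2 + \left(5 \cdot 18 - 1\right) = -2 + \left(90 - 1\right) = -2 + 89 = 87$)
$S \left(t + 45\right) = 3 \left(87 + 45\right) = 3 \cdot 132 = 396$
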